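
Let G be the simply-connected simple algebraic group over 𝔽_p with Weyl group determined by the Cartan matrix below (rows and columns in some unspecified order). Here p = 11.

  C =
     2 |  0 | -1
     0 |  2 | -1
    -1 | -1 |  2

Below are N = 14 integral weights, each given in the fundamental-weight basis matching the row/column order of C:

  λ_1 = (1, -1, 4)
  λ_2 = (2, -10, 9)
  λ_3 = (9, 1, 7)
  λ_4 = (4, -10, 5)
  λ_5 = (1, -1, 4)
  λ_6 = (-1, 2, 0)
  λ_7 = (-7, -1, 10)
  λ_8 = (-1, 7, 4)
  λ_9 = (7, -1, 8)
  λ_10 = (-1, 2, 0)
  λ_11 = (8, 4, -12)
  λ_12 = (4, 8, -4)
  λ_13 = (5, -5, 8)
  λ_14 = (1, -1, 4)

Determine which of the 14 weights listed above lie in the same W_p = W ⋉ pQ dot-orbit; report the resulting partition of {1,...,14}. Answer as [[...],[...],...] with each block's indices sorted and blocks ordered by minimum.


Cartan matrix: type A_3 (|W|=24); un-permuting the 3 rows.

Alcove-folded reps (p=11, 14 weights, presented ϖ-order):

  [1] (2, 0, 5);  [2] (1, 7, 1);  [3] (1, 7, 1);  [4] (2, 6, 3);  [5] (2, 0, 5);  [6] (0, 3, 1);  [7] (6, 0, 5);  [8] (2, 6, 3);  [9] (2, 6, 3);  [10] (0, 3, 1);  [11] (2, 6, 3);  [12] (2, 6, 3);  [13] (2, 0, 5);  [14] (2, 0, 5)

Grouping the 14 weights by Ā_11-representative: 5 linkage classes.

[[1, 5, 13, 14], [2, 3], [4, 8, 9, 11, 12], [6, 10], [7]]


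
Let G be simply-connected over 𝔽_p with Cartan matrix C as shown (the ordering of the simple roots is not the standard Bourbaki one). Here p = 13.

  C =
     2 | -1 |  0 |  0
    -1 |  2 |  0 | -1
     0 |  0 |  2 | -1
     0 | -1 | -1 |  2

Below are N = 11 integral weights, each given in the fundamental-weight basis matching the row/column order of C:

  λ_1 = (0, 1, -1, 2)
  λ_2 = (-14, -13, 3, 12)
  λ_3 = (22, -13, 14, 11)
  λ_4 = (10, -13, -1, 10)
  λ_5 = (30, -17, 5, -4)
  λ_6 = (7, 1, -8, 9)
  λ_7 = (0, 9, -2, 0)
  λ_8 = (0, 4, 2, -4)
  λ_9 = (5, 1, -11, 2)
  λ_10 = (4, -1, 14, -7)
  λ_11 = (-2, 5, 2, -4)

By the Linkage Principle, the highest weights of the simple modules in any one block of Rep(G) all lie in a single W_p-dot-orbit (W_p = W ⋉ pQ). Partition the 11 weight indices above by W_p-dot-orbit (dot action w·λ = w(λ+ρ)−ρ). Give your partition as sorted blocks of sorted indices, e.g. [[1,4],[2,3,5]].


Root system A_4: the 4×4 matrix C matches after relabeling.

Alcove-folded reps (p=13, 11 weights, presented ϖ-order):

  λ_1+ρ ↦ (1, 2, 0, 3);  λ_2+ρ ↦ (0, 1, 4, 0);  λ_3+ρ ↦ (1, 10, 1, 0);  λ_4+ρ ↦ (1, 10, 1, 0);  λ_5+ρ ↦ (1, 2, 0, 3);  λ_6+ρ ↦ (1, 2, 0, 3);  λ_7+ρ ↦ (1, 10, 1, 0);  λ_8+ρ ↦ (1, 2, 0, 3);  λ_9+ρ ↦ (1, 5, 3, 2);  λ_10+ρ ↦ (1, 4, 7, 0);  λ_11+ρ ↦ (1, 2, 0, 3)

5 distinct reps among the 11 weights ⇒ 5 W_13-linkage classes:

[[1, 5, 6, 8, 11], [2], [3, 4, 7], [9], [10]]


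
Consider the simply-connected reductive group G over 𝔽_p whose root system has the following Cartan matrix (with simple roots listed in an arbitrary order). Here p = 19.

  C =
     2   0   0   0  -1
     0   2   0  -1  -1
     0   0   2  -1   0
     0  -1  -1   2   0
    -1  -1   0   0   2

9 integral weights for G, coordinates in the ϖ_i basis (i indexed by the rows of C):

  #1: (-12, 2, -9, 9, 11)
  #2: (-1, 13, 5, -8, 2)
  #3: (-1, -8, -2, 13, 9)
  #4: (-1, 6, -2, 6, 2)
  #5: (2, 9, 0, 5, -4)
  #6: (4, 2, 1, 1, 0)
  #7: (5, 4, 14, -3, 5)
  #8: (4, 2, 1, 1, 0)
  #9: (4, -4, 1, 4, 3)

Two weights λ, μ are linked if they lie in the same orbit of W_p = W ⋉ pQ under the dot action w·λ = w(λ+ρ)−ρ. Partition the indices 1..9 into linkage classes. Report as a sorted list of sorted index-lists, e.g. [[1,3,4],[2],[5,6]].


Dynkin diagram of C (from the 8 off-diagonal −1 entries): A_5.

Folding the 9 weights λ_j+ρ into Ā_19 (reps in the given 5-coord order):

  1: (5, 3, 2, 2, 1)
  2: (0, 7, 1, 6, 3)
  3: (0, 7, 1, 6, 3)
  4: (0, 7, 1, 6, 3)
  5: (0, 7, 1, 6, 3)
  6: (5, 3, 2, 2, 1)
  7: (5, 3, 2, 2, 1)
  8: (5, 3, 2, 2, 1)
  9: (5, 3, 2, 2, 1)

2 distinct reps among the 9 weights ⇒ 2 W_19-linkage classes:

[[1, 6, 7, 8, 9], [2, 3, 4, 5]]


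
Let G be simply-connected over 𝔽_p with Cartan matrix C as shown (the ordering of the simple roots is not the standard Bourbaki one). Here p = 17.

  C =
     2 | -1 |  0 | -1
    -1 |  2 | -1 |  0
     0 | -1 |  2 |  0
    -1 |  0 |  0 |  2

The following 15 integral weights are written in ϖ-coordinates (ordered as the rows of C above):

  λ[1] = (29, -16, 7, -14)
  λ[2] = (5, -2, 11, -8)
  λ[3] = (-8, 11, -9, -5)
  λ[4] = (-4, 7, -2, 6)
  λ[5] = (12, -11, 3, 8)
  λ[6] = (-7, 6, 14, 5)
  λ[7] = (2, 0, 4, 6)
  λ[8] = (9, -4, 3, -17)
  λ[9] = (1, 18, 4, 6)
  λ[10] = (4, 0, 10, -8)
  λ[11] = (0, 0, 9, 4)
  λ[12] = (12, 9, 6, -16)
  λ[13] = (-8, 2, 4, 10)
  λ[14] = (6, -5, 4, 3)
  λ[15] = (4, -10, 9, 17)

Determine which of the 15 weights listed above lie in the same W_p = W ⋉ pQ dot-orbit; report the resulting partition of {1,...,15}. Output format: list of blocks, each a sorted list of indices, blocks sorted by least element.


Dynkin diagram of C (from the 6 off-diagonal −1 entries): A_4.

Alcove-folded reps (p=17, 15 weights, presented ϖ-order):

  [1] (2, 2, 6, 0)
  [2] (1, 1, 10, 5)
  [3] (3, 4, 1, 4)
  [4] (3, 4, 1, 4)
  [5] (3, 4, 1, 4)
  [6] (1, 1, 10, 5)
  [7] (3, 1, 5, 7)
  [8] (3, 1, 5, 7)
  [9] (5, 1, 7, 2)
  [10] (1, 1, 10, 5)
  [11] (1, 1, 10, 5)
  [12] (2, 2, 6, 0)
  [13] (3, 4, 1, 4)
  [14] (3, 4, 1, 4)
  [15] (3, 1, 5, 7)

5 distinct reps among the 15 weights ⇒ 5 W_17-linkage classes:

[[1, 12], [2, 6, 10, 11], [3, 4, 5, 13, 14], [7, 8, 15], [9]]


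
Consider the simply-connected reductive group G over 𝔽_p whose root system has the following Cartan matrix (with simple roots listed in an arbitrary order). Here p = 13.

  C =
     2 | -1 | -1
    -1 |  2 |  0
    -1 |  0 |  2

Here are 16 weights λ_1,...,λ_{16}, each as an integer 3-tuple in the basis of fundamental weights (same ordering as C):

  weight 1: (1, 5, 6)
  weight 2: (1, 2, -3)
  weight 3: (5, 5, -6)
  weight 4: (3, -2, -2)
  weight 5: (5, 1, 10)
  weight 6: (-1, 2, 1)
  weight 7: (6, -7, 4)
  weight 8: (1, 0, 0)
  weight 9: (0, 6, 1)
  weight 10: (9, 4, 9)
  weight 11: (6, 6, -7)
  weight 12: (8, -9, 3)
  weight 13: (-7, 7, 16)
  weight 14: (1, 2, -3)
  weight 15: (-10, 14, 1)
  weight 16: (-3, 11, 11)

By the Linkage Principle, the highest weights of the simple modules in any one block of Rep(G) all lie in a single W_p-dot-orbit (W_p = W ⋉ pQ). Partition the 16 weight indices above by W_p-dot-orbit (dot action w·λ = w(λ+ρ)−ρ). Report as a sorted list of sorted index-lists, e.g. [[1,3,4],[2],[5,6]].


Type A_3, rank 3, |W|=24; reorder rows/cols to standard.

Each λ_j+ρ reduced to Ā_13; 3-tuples below use C's row order:

    1: (2, 4, 5)
    2: (0, 3, 2)
    3: (1, 6, 5)
    4: (2, 1, 1)
    5: (2, 4, 5)
    6: (0, 3, 2)
    7: (1, 6, 5)
    8: (2, 1, 1)
    9: (1, 7, 2)
    10: (1, 7, 2)
    11: (1, 6, 5)
    12: (1, 8, 4)
    13: (2, 4, 5)
    14: (0, 3, 2)
    15: (2, 4, 5)
    16: (2, 1, 1)

Grouping the 16 weights by Ā_13-representative: 6 linkage classes.

[[1, 5, 13, 15], [2, 6, 14], [3, 7, 11], [4, 8, 16], [9, 10], [12]]


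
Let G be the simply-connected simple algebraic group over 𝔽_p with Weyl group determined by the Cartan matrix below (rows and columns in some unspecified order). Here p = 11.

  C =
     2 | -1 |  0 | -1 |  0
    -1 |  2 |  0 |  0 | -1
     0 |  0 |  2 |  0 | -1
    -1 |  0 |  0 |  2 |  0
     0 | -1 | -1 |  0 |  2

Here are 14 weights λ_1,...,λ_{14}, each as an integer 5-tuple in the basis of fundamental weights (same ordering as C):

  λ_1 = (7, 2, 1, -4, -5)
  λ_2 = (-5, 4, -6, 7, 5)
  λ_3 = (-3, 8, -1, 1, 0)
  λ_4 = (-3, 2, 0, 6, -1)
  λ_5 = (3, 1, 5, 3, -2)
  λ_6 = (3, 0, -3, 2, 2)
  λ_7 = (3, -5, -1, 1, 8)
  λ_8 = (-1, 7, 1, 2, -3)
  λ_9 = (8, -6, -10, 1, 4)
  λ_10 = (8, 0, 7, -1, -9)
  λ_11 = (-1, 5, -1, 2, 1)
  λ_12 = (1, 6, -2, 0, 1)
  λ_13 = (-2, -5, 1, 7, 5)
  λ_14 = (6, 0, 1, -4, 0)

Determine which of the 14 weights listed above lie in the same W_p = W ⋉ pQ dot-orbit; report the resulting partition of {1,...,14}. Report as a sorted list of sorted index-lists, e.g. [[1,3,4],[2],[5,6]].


Root system A_5: the 5×5 matrix C matches after relabeling.

Each λ_j+ρ reduced to Ā_11; 5-tuples below use C's row order:

  λ_1 → (4, 1, 2, 3, 1)
  λ_2 → (4, 1, 1, 0, 1)
  λ_3 → (2, 7, 0, 0, 1)
  λ_4 → (2, 1, 1, 5, 0)
  λ_5 → (4, 1, 1, 0, 1)
  λ_6 → (4, 1, 2, 3, 1)
  λ_7 → (0, 4, 0, 2, 5)
  λ_8 → (0, 6, 0, 3, 2)
  λ_9 → (0, 4, 0, 2, 5)
  λ_10 → (2, 7, 0, 0, 1)
  λ_11 → (0, 6, 0, 3, 2)
  λ_12 → (2, 7, 0, 0, 1)
  λ_13 → (4, 1, 2, 3, 1)
  λ_14 → (4, 1, 2, 3, 1)

These 14 weights hit 6 W_11-dot-orbits; sizes (4, 2, 3, 1, 2, 2):

[[1, 6, 13, 14], [2, 5], [3, 10, 12], [4], [7, 9], [8, 11]]


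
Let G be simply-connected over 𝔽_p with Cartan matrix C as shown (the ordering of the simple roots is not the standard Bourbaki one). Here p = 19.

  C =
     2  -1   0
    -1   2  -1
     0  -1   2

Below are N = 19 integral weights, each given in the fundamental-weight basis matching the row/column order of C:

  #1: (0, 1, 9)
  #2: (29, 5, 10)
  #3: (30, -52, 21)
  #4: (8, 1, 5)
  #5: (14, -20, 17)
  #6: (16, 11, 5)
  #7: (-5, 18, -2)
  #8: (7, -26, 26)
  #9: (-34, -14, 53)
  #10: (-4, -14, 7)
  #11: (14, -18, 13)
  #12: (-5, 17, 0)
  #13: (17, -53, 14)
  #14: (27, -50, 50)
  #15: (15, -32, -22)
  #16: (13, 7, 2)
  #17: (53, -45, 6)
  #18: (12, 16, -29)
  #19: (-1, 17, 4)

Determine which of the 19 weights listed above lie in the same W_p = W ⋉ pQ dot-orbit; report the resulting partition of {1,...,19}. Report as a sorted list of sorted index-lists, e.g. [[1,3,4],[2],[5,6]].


Cartan matrix: type A_3 (|W|=24); un-permuting the 3 rows.

Each λ_j+ρ reduced to Ā_19; 3-tuples below use C's row order:

  λ_1+ρ ↦ (1, 2, 10)
  λ_2+ρ ↦ (9, 2, 6)
  λ_3+ρ ↦ (1, 2, 10)
  λ_4+ρ ↦ (9, 2, 6)
  λ_5+ρ ↦ (4, 14, 1)
  λ_6+ρ ↦ (1, 2, 10)
  λ_7+ρ ↦ (4, 14, 1)
  λ_8+ρ ↦ (9, 2, 6)
  λ_9+ρ ↦ (8, 5, 3)
  λ_10+ρ ↦ (8, 5, 3)
  λ_11+ρ ↦ (2, 12, 3)
  λ_12+ρ ↦ (4, 14, 1)
  λ_13+ρ ↦ (4, 14, 1)
  λ_14+ρ ↦ (9, 2, 6)
  λ_15+ρ ↦ (2, 12, 3)
  λ_16+ρ ↦ (8, 5, 3)
  λ_17+ρ ↦ (1, 2, 10)
  λ_18+ρ ↦ (9, 2, 6)
  λ_19+ρ ↦ (4, 14, 1)

These 19 weights hit 5 W_19-dot-orbits; sizes (4, 5, 5, 3, 2):

[[1, 3, 6, 17], [2, 4, 8, 14, 18], [5, 7, 12, 13, 19], [9, 10, 16], [11, 15]]


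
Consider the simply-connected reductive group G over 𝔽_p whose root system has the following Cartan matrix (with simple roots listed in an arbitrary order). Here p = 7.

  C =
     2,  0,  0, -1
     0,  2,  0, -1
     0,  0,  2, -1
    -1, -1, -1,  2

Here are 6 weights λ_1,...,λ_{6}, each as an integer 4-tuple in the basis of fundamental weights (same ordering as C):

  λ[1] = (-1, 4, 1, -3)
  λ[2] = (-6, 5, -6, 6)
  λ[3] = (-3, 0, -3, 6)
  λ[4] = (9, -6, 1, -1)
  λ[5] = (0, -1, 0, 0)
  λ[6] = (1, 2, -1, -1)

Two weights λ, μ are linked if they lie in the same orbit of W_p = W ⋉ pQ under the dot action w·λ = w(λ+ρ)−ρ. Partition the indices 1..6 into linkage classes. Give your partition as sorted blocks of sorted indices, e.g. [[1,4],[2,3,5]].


Root system D_4: the 4×4 matrix C matches after relabeling.

Alcove-folded reps (p=7, 6 weights, presented ϖ-order):

  1: (2, 3, 0, 0);  2: (1, 0, 1, 1);  3: (1, 0, 1, 1);  4: (2, 3, 0, 0);  5: (1, 0, 1, 1);  6: (2, 3, 0, 0)

Linkage partition of the 6 weights (2 classes, p=7):

[[1, 4, 6], [2, 3, 5]]


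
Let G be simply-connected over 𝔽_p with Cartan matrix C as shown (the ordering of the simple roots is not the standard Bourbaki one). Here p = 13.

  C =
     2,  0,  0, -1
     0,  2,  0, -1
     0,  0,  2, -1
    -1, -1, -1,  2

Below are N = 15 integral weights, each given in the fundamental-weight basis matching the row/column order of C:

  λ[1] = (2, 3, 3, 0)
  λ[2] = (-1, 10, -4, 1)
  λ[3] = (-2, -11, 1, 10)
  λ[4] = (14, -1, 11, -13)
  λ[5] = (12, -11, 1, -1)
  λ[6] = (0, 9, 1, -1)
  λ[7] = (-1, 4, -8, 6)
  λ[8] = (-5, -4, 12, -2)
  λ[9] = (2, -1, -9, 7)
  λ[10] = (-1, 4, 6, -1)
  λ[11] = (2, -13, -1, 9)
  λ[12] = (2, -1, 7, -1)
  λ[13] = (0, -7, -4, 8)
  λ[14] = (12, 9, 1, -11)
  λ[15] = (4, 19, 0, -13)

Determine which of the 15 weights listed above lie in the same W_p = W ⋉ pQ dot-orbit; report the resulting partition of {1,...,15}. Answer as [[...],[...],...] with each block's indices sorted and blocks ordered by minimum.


D_4 Cartan matrix, 4 simple roots permuted; ρ=(1,1,1,1).

Each λ_j+ρ reduced to Ā_13; 4-tuples below use C's row order:

  1: (3, 4, 4, 1)
  2: (1, 10, 2, 0)
  3: (1, 10, 2, 0)
  4: (1, 10, 2, 0)
  5: (3, 0, 8, 0)
  6: (1, 10, 2, 0)
  7: (0, 5, 7, 0)
  8: (3, 4, 4, 1)
  9: (3, 0, 8, 0)
  10: (0, 5, 7, 0)
  11: (1, 10, 2, 0)
  12: (3, 0, 8, 0)
  13: (1, 6, 3, 0)
  14: (3, 0, 8, 0)
  15: (0, 1, 4, 1)

These 15 weights hit 6 W_13-dot-orbits; sizes (2, 5, 4, 2, 1, 1):

[[1, 8], [2, 3, 4, 6, 11], [5, 9, 12, 14], [7, 10], [13], [15]]


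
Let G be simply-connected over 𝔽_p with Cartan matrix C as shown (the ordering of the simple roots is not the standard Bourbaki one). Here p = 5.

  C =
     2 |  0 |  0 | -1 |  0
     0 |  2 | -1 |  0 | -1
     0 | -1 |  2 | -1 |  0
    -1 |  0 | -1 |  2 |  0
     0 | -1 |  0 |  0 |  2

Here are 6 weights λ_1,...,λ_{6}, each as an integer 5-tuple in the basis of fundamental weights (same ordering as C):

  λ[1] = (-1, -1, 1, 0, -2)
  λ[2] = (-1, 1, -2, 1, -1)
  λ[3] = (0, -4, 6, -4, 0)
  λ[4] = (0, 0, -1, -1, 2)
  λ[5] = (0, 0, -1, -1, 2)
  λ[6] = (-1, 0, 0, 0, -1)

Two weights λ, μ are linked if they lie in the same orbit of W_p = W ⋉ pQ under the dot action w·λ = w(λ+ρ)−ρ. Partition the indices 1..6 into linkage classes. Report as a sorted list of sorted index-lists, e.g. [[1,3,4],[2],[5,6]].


Dynkin diagram of C (from the 8 off-diagonal −1 entries): A_5.

Ā_5 reps of the 6 weights (A_5, coords as presented):

    λ_1 → (0, 1, 1, 1, 0)
    λ_2 → (0, 1, 1, 1, 0)
    λ_3 → (0, 1, 1, 1, 0)
    λ_4 → (1, 1, 0, 0, 3)
    λ_5 → (1, 1, 0, 0, 3)
    λ_6 → (0, 1, 1, 1, 0)

Linkage partition of the 6 weights (2 classes, p=5):

[[1, 2, 3, 6], [4, 5]]


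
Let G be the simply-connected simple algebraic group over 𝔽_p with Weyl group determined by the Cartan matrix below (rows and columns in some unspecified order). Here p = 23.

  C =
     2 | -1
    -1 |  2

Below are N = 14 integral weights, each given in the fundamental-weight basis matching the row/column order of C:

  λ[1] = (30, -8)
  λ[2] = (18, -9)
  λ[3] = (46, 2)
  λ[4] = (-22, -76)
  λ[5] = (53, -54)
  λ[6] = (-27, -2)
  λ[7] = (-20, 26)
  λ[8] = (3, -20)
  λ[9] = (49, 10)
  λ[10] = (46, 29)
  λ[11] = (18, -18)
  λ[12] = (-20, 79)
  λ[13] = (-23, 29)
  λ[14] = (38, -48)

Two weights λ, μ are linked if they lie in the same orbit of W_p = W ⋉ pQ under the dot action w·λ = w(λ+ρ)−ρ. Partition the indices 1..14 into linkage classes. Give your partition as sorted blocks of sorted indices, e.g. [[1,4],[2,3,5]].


Root system A_2: the 2×2 matrix C matches after relabeling.

Alcove-folded reps (p=23, 14 weights, presented ϖ-order):

  1: (15, 1)
  2: (11, 8)
  3: (3, 19)
  4: (2, 17)
  5: (15, 1)
  6: (3, 19)
  7: (15, 4)
  8: (15, 4)
  9: (11, 8)
  10: (15, 1)
  11: (2, 17)
  12: (11, 8)
  13: (15, 1)
  14: (15, 1)

These 14 weights hit 5 W_23-dot-orbits; sizes (5, 3, 2, 2, 2):

[[1, 5, 10, 13, 14], [2, 9, 12], [3, 6], [4, 11], [7, 8]]


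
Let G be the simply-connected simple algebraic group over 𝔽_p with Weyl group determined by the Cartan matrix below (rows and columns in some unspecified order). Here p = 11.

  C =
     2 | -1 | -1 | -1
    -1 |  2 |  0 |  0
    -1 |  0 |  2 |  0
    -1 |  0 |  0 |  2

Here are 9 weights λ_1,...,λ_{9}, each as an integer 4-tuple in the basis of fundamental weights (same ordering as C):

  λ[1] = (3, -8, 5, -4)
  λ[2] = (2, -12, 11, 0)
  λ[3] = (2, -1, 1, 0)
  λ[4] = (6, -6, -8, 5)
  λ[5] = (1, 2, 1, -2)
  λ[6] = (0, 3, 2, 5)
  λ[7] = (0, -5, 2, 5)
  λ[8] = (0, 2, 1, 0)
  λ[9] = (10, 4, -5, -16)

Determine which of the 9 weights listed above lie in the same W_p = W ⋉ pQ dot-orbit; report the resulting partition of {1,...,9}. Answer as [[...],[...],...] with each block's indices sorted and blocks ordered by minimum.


C ↔ D_4 under row/col permutation; |W(D_4)| = 192.

Alcove-folded reps (p=11, 9 weights, presented ϖ-order):

  λ_1 → (3, 1, 0, 3) · λ_2 → (3, 1, 0, 3) · λ_3 → (3, 0, 2, 1) · λ_4 → (3, 0, 2, 1) · λ_5 → (1, 3, 2, 1) · λ_6 → (3, 1, 0, 3) · λ_7 → (3, 1, 0, 3) · λ_8 → (1, 3, 2, 1) · λ_9 → (3, 1, 0, 3)

Grouping the 9 weights by Ā_11-representative: 3 linkage classes.

[[1, 2, 6, 7, 9], [3, 4], [5, 8]]


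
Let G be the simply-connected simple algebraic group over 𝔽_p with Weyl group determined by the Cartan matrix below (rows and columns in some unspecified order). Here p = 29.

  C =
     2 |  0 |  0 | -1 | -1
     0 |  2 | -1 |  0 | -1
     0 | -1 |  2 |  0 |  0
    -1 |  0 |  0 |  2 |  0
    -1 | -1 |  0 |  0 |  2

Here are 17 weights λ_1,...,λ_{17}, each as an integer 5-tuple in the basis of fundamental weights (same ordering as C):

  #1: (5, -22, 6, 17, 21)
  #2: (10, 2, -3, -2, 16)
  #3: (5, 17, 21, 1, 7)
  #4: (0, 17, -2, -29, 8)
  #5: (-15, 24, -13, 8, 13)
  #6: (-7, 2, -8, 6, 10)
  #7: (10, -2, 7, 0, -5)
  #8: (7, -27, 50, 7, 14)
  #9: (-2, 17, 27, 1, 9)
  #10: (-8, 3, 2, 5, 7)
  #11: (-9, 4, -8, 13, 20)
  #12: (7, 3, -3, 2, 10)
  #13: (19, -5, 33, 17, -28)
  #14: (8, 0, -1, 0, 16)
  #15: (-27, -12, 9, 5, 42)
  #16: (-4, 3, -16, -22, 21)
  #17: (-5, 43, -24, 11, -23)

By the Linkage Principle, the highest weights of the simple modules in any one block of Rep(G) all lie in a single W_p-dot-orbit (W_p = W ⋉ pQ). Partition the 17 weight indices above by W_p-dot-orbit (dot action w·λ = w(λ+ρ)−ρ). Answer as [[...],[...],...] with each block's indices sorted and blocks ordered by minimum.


C ↔ A_5 under row/col permutation; |W(A_5)| = 720.

Alcove-folded reps (p=29, 17 weights, presented ϖ-order):

  λ_1+ρ ↦ (6, 4, 3, 1, 1);  λ_2+ρ ↦ (9, 1, 0, 1, 17);  λ_3+ρ ↦ (8, 2, 2, 3, 11);  λ_4+ρ ↦ (9, 1, 0, 1, 17);  λ_5+ρ ↦ (4, 13, 2, 5, 0);  λ_6+ρ ↦ (6, 4, 3, 1, 1);  λ_7+ρ ↦ (6, 4, 3, 1, 1);  λ_8+ρ ↦ (8, 2, 2, 3, 11);  λ_9+ρ ↦ (9, 1, 0, 1, 17);  λ_10+ρ ↦ (6, 4, 3, 1, 1);  λ_11+ρ ↦ (8, 2, 2, 3, 11);  λ_12+ρ ↦ (8, 2, 2, 3, 11);  λ_13+ρ ↦ (1, 11, 7, 2, 6);  λ_14+ρ ↦ (9, 1, 0, 1, 17);  λ_15+ρ ↦ (6, 3, 10, 6, 3);  λ_16+ρ ↦ (8, 2, 2, 3, 11);  λ_17+ρ ↦ (6, 4, 3, 1, 1)

Grouping the 17 weights by Ā_29-representative: 6 linkage classes.

[[1, 6, 7, 10, 17], [2, 4, 9, 14], [3, 8, 11, 12, 16], [5], [13], [15]]


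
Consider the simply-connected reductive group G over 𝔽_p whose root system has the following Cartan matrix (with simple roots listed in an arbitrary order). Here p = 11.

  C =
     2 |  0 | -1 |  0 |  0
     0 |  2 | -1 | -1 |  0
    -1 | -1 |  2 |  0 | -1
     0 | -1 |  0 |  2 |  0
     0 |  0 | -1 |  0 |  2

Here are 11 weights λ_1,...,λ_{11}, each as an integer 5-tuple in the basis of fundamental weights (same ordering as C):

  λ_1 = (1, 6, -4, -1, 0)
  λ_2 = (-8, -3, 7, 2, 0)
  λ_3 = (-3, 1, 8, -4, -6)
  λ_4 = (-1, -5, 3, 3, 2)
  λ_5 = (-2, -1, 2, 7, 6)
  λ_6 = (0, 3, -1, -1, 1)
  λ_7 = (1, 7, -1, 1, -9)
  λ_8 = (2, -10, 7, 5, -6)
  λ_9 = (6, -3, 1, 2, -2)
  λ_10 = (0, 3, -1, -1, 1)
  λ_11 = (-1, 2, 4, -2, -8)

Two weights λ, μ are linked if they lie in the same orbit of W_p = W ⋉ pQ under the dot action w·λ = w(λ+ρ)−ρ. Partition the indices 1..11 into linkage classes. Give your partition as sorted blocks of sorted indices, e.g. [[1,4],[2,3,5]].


Type D_5, rank 5, |W|=1920; reorder rows/cols to standard.

Folding the 11 weights λ_j+ρ into Ā_11 (reps in the given 5-coord order):

  λ_1+ρ ↦ (1, 4, 0, 0, 2)
  λ_2+ρ ↦ (6, 1, 1, 1, 0)
  λ_3+ρ ↦ (2, 1, 0, 1, 5)
  λ_4+ρ ↦ (0, 4, 0, 0, 3)
  λ_5+ρ ↦ (6, 1, 1, 1, 0)
  λ_6+ρ ↦ (1, 4, 0, 0, 2)
  λ_7+ρ ↦ (6, 1, 1, 1, 0)
  λ_8+ρ ↦ (3, 0, 2, 3, 1)
  λ_9+ρ ↦ (6, 1, 1, 1, 0)
  λ_10+ρ ↦ (1, 4, 0, 0, 2)
  λ_11+ρ ↦ (2, 0, 0, 1, 5)

The 11 indices split into 6 linkage classes (same alcove rep ⇔ same W_11-dot-orbit):

[[1, 6, 10], [2, 5, 7, 9], [3], [4], [8], [11]]


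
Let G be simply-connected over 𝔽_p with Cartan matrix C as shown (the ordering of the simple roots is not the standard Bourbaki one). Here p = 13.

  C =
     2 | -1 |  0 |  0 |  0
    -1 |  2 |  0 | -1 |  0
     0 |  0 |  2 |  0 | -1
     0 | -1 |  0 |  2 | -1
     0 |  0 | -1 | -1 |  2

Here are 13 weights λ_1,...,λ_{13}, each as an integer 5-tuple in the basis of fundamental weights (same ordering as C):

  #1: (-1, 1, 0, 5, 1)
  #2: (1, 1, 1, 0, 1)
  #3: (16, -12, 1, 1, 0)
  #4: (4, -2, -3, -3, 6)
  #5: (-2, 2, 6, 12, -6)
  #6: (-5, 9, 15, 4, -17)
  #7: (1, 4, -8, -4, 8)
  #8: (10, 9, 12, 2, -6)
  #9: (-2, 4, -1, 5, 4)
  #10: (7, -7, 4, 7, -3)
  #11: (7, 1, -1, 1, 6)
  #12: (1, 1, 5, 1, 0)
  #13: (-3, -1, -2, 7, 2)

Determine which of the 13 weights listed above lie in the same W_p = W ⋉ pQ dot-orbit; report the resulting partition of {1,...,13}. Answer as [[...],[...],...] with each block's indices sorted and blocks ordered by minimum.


A_5 Cartan matrix, 5 simple roots permuted; ρ=(1,1,1,1,1).

Ā_13 reps of the 13 weights (A_5, coords as presented):

    λ_1 → (0, 2, 1, 6, 2)
    λ_2 → (2, 2, 2, 1, 2)
    λ_3 → (2, 2, 2, 1, 2)
    λ_4 → (2, 2, 2, 1, 2)
    λ_5 → (0, 2, 1, 6, 2)
    λ_6 → (0, 2, 1, 6, 2)
    λ_7 → (2, 2, 6, 2, 1)
    λ_8 → (2, 6, 3, 0, 2)
    λ_9 → (0, 2, 1, 6, 2)
    λ_10 → (2, 6, 3, 0, 2)
    λ_11 → (2, 2, 6, 2, 1)
    λ_12 → (2, 2, 6, 2, 1)
    λ_13 → (0, 2, 1, 6, 2)

The 13 indices split into 4 linkage classes (same alcove rep ⇔ same W_13-dot-orbit):

[[1, 5, 6, 9, 13], [2, 3, 4], [7, 11, 12], [8, 10]]


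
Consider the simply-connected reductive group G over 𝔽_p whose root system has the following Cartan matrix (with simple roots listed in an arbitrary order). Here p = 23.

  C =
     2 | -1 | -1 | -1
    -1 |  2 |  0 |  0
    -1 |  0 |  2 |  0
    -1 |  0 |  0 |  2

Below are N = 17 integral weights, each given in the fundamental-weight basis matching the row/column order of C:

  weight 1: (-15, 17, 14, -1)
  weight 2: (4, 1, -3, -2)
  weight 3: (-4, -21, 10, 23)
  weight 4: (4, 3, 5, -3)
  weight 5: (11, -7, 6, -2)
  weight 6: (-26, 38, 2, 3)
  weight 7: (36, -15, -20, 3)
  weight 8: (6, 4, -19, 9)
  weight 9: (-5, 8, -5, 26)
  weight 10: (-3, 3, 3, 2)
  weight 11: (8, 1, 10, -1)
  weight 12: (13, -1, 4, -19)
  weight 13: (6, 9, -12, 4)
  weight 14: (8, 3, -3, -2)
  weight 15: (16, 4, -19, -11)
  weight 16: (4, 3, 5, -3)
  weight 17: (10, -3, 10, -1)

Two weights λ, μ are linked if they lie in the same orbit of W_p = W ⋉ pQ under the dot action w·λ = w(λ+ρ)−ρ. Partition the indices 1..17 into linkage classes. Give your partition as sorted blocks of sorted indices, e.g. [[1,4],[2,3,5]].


C ↔ D_4 under row/col permutation; |W(D_4)| = 192.

W_23-reps of the 17 weights in Ā_23 (same 4-coord order as C):

  λ_1 → (0, 4, 1, 14);  λ_2 → (2, 2, 2, 1);  λ_3 → (1, 2, 11, 0);  λ_4 → (3, 4, 6, 2);  λ_5 → (4, 6, 7, 1);  λ_6 → (2, 2, 2, 1);  λ_7 → (0, 4, 1, 14);  λ_8 → (4, 6, 7, 1);  λ_9 → (0, 4, 1, 14);  λ_10 → (2, 2, 2, 1);  λ_11 → (1, 2, 11, 0);  λ_12 → (0, 4, 1, 14);  λ_13 → (4, 6, 7, 1);  λ_14 → (6, 4, 2, 1);  λ_15 → (4, 6, 7, 1);  λ_16 → (3, 4, 6, 2);  λ_17 → (1, 2, 11, 0)

The 17 indices split into 6 linkage classes (same alcove rep ⇔ same W_23-dot-orbit):

[[1, 7, 9, 12], [2, 6, 10], [3, 11, 17], [4, 16], [5, 8, 13, 15], [14]]


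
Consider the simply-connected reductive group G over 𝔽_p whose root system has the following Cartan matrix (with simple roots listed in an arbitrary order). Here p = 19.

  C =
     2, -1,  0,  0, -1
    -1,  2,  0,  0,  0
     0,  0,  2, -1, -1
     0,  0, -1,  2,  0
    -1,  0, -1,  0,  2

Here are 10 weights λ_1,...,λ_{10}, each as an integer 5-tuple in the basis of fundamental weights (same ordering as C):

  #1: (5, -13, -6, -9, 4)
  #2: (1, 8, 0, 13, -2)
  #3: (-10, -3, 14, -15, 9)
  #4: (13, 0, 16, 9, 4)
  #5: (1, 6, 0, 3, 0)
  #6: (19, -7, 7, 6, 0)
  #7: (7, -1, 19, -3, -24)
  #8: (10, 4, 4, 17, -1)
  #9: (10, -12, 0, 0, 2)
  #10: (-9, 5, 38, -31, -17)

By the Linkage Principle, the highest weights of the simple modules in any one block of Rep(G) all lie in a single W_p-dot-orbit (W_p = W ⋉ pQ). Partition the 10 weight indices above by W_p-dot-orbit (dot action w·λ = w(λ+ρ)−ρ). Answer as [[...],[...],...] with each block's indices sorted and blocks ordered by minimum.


Root system A_5: the 5×5 matrix C matches after relabeling.

Alcove-folded reps (p=19, 10 weights, presented ϖ-order):

  λ_1 → (6, 2, 5, 1, 0) · λ_2 → (1, 3, 0, 8, 1) · λ_3 → (1, 3, 0, 8, 1) · λ_4 → (1, 3, 0, 8, 1) · λ_5 → (2, 7, 1, 4, 1) · λ_6 → (2, 7, 1, 4, 1) · λ_7 → (0, 11, 1, 1, 3) · λ_8 → (0, 11, 1, 1, 3) · λ_9 → (0, 11, 1, 1, 3) · λ_10 → (2, 7, 1, 4, 1)

Partition of {1..10} into 4 W_19-dot-orbits:

[[1], [2, 3, 4], [5, 6, 10], [7, 8, 9]]


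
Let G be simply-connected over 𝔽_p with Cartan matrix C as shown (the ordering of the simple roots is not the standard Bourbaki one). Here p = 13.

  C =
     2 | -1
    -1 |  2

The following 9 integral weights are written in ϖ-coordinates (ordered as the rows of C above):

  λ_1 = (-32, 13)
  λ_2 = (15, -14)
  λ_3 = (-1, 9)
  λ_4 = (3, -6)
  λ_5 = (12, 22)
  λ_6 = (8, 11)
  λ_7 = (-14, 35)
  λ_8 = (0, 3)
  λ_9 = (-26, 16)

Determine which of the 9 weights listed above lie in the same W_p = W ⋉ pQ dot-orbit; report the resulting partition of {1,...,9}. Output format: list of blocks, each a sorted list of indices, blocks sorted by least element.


C ↔ A_2 under row/col permutation; |W(A_2)| = 6.

W_13-reps of the 9 weights in Ā_13 (same 2-coord order as C):

  λ_1+ρ ↦ (1, 4);  λ_2+ρ ↦ (0, 10);  λ_3+ρ ↦ (0, 10);  λ_4+ρ ↦ (1, 4);  λ_5+ρ ↦ (0, 10);  λ_6+ρ ↦ (1, 4);  λ_7+ρ ↦ (0, 10);  λ_8+ρ ↦ (1, 4);  λ_9+ρ ↦ (1, 4)

Partition of {1..9} into 2 W_13-dot-orbits:

[[1, 4, 6, 8, 9], [2, 3, 5, 7]]


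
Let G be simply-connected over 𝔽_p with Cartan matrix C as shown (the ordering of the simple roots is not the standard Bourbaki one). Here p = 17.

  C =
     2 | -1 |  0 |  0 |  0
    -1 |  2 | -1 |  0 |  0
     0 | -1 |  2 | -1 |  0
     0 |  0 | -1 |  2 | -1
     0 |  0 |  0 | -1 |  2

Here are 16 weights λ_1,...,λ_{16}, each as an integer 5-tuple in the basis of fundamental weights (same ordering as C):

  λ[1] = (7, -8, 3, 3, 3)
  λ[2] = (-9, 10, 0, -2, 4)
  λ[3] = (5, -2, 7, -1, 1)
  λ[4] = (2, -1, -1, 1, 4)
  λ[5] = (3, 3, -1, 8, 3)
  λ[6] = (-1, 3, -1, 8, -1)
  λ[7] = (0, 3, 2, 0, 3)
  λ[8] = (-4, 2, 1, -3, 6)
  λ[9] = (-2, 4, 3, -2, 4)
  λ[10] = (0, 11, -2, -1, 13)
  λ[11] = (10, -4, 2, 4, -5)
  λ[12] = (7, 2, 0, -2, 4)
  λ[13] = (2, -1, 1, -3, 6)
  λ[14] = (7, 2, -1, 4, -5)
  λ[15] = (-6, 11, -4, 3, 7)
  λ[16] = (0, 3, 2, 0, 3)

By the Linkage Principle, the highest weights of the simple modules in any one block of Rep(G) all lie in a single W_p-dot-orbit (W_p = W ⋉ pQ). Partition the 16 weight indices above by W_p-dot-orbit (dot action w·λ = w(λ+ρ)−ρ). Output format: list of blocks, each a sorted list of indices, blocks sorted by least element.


Type A_5, rank 5, |W|=720; reorder rows/cols to standard.

Ā_17 reps of the 16 weights (A_5, coords as presented):

  λ_1 → (1, 4, 3, 1, 4) · λ_2 → (8, 3, 0, 1, 4) · λ_3 → (5, 1, 7, 0, 2) · λ_4 → (3, 0, 0, 2, 5) · λ_5 → (0, 4, 0, 9, 0) · λ_6 → (0, 4, 0, 9, 0) · λ_7 → (1, 4, 3, 1, 4) · λ_8 → (3, 0, 0, 2, 5) · λ_9 → (1, 4, 3, 1, 4) · λ_10 → (8, 3, 0, 1, 4) · λ_11 → (8, 3, 0, 1, 4) · λ_12 → (8, 3, 0, 1, 4) · λ_13 → (3, 0, 0, 2, 5) · λ_14 → (8, 3, 0, 1, 4) · λ_15 → (1, 4, 3, 1, 4) · λ_16 → (1, 4, 3, 1, 4)

Partition of {1..16} into 5 W_17-dot-orbits:

[[1, 7, 9, 15, 16], [2, 10, 11, 12, 14], [3], [4, 8, 13], [5, 6]]


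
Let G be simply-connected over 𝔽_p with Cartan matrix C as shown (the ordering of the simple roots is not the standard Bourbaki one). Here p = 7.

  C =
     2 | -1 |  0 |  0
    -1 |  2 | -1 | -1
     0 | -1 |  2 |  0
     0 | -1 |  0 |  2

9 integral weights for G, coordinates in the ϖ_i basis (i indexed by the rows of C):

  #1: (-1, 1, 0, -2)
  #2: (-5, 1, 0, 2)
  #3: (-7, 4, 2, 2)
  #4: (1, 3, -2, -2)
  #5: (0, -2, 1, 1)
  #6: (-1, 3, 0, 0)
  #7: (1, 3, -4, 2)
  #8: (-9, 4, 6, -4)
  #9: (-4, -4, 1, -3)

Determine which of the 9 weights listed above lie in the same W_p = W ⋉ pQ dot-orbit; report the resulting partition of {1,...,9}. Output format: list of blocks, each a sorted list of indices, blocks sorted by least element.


Dynkin diagram of C (from the 6 off-diagonal −1 entries): D_4.

Each λ_j+ρ reduced to Ā_7; 4-tuples below use C's row order:

  [1] (0, 1, 1, 1)
  [2] (2, 1, 1, 1)
  [3] (2, 1, 1, 1)
  [4] (2, 1, 1, 1)
  [5] (0, 1, 1, 1)
  [6] (0, 1, 1, 1)
  [7] (0, 2, 1, 1)
  [8] (0, 1, 1, 1)
  [9] (2, 1, 1, 1)

Linkage partition of the 9 weights (3 classes, p=7):

[[1, 5, 6, 8], [2, 3, 4, 9], [7]]


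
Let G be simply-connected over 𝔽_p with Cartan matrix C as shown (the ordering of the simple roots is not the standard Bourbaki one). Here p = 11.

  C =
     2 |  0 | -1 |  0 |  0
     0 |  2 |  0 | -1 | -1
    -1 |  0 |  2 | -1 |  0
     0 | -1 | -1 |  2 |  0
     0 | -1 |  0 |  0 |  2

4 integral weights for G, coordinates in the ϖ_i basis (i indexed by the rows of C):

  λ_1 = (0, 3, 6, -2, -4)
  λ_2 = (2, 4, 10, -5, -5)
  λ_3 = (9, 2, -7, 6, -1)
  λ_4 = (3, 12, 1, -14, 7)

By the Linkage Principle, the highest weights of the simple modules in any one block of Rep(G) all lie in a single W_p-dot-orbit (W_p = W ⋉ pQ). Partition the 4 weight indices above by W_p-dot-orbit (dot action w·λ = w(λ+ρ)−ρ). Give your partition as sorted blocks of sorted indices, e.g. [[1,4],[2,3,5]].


A_5 Cartan matrix, 5 simple roots permuted; ρ=(1,1,1,1,1).

Ā_11 reps of the 4 weights (A_5, coords as presented):

  1: (1, 0, 6, 1, 3);  2: (1, 0, 6, 1, 3);  3: (1, 0, 6, 1, 3);  4: (3, 2, 1, 0, 0)

2 distinct reps among the 4 weights ⇒ 2 W_11-linkage classes:

[[1, 2, 3], [4]]


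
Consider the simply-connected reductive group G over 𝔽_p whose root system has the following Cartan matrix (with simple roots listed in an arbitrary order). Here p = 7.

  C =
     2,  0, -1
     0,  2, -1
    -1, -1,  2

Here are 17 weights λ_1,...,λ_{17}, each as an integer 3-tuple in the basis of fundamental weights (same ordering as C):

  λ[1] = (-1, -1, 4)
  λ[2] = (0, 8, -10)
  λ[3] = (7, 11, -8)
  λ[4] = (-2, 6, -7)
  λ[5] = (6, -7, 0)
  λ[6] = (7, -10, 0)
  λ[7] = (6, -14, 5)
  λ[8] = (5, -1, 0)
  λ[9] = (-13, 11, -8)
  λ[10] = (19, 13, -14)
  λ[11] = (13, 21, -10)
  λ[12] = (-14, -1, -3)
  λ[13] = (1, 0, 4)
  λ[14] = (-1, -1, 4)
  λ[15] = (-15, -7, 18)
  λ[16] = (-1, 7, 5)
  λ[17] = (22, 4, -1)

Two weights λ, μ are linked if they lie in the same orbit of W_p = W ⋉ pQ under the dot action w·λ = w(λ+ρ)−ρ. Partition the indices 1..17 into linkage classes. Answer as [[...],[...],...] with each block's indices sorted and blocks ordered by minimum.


C ↔ A_3 under row/col permutation; |W(A_3)| = 24.

λ_j+ρ reflected into Ā_7 (⟨·,θ^∨⟩≤7); 3-tuples as given:

  1: (0, 0, 5) · 2: (5, 1, 1) · 3: (5, 1, 1) · 4: (6, 0, 1) · 5: (1, 0, 5) · 6: (1, 0, 5) · 7: (6, 0, 1) · 8: (6, 0, 1) · 9: (0, 0, 5) · 10: (6, 0, 1) · 11: (5, 1, 1) · 12: (1, 0, 5) · 13: (1, 0, 5) · 14: (0, 0, 5) · 15: (5, 1, 1) · 16: (6, 0, 1) · 17: (0, 0, 5)

The 17 indices split into 4 linkage classes (same alcove rep ⇔ same W_7-dot-orbit):

[[1, 9, 14, 17], [2, 3, 11, 15], [4, 7, 8, 10, 16], [5, 6, 12, 13]]


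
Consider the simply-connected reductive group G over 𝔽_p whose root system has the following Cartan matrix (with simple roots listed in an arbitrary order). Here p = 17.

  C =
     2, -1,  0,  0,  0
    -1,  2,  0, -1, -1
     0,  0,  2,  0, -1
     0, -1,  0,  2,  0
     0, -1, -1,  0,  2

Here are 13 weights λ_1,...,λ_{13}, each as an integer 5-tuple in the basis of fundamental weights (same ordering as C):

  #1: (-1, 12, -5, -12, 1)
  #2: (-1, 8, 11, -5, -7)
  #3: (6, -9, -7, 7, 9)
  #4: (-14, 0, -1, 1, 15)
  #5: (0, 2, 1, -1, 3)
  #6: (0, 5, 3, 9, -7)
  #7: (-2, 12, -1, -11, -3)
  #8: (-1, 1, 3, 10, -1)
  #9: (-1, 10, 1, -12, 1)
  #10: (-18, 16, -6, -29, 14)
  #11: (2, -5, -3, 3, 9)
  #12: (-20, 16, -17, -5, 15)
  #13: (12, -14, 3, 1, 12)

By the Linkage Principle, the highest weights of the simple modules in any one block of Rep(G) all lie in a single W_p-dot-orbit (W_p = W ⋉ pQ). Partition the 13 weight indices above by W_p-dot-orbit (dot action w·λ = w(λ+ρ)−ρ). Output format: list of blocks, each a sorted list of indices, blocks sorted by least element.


Root system D_5: the 5×5 matrix C matches after relabeling.

λ_j+ρ reflected into Ā_17 (⟨·,θ^∨⟩≤17); 5-tuples as given:

  λ_1 → (0, 0, 2, 11, 2) · λ_2 → (1, 0, 6, 3, 2) · λ_3 → (1, 3, 2, 0, 4) · λ_4 → (1, 0, 2, 10, 0) · λ_5 → (1, 3, 2, 0, 4) · λ_6 → (1, 0, 2, 10, 0) · λ_7 → (1, 0, 2, 10, 0) · λ_8 → (0, 0, 2, 11, 2) · λ_9 → (0, 0, 2, 11, 2) · λ_10 → (1, 0, 2, 10, 0) · λ_11 → (1, 3, 2, 0, 4) · λ_12 → (1, 0, 2, 10, 0) · λ_13 → (0, 0, 2, 11, 2)

Partition of {1..13} into 4 W_17-dot-orbits:

[[1, 8, 9, 13], [2], [3, 5, 11], [4, 6, 7, 10, 12]]


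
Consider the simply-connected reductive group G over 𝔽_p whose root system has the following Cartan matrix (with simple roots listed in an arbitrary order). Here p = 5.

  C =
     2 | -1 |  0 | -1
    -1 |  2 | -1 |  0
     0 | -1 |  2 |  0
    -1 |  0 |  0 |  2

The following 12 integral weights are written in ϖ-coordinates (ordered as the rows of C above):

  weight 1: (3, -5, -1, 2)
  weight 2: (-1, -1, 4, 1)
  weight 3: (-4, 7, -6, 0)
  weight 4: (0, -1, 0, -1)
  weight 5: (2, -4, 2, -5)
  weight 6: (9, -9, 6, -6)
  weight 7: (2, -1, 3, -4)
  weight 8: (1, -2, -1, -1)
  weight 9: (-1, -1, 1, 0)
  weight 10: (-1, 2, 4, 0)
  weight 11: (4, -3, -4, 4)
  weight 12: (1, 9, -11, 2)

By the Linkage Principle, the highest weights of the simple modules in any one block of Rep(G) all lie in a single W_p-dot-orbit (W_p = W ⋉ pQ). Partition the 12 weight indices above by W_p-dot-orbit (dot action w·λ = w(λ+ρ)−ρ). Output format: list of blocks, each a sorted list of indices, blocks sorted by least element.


A_4 Cartan matrix, 4 simple roots permuted; ρ=(1,1,1,1).

λ_j+ρ reflected into Ā_5 (⟨·,θ^∨⟩≤5); 4-tuples as given:

    1: (0, 0, 2, 1)
    2: (0, 0, 3, 0)
    3: (0, 0, 2, 1)
    4: (1, 0, 1, 0)
    5: (3, 0, 1, 0)
    6: (0, 0, 2, 1)
    7: (0, 0, 2, 1)
    8: (1, 0, 1, 0)
    9: (0, 0, 2, 1)
    10: (3, 0, 1, 0)
    11: (0, 0, 3, 0)
    12: (0, 0, 3, 0)

These 12 weights hit 4 W_5-dot-orbits; sizes (5, 3, 2, 2):

[[1, 3, 6, 7, 9], [2, 11, 12], [4, 8], [5, 10]]


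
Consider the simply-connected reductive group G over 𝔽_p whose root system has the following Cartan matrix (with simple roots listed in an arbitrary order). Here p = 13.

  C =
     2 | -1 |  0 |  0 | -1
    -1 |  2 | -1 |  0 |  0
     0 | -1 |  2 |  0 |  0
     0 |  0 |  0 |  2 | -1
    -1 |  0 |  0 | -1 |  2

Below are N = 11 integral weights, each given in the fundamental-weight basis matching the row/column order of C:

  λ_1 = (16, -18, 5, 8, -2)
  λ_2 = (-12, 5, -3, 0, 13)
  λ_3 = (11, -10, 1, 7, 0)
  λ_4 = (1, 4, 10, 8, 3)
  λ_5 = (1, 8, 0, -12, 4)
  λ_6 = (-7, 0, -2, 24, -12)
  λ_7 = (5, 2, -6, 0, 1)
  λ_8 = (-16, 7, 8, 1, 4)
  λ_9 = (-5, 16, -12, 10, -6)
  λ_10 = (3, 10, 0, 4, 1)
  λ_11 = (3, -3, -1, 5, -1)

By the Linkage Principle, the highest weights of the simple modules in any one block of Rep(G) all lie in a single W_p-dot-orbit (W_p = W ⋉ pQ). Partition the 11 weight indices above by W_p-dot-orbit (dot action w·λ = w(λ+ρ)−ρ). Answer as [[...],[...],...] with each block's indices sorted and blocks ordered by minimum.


Cartan matrix: type A_5 (|W|=720); un-permuting the 5 rows.

λ_j+ρ reflected into Ā_13 (⟨·,θ^∨⟩≤13); 5-tuples as given:

  λ_1+ρ ↦ (3, 1, 1, 0, 1)
  λ_2+ρ ↦ (4, 2, 3, 1, 2)
  λ_3+ρ ↦ (3, 1, 1, 0, 1)
  λ_4+ρ ↦ (2, 3, 2, 4, 0)
  λ_5+ρ ↦ (4, 2, 3, 1, 2)
  λ_6+ρ ↦ (3, 1, 1, 0, 1)
  λ_7+ρ ↦ (4, 2, 3, 1, 2)
  λ_8+ρ ↦ (2, 3, 2, 4, 0)
  λ_9+ρ ↦ (2, 3, 2, 4, 0)
  λ_10+ρ ↦ (1, 2, 5, 2, 1)
  λ_11+ρ ↦ (2, 0, 2, 6, 0)

The 11 indices split into 5 linkage classes (same alcove rep ⇔ same W_13-dot-orbit):

[[1, 3, 6], [2, 5, 7], [4, 8, 9], [10], [11]]


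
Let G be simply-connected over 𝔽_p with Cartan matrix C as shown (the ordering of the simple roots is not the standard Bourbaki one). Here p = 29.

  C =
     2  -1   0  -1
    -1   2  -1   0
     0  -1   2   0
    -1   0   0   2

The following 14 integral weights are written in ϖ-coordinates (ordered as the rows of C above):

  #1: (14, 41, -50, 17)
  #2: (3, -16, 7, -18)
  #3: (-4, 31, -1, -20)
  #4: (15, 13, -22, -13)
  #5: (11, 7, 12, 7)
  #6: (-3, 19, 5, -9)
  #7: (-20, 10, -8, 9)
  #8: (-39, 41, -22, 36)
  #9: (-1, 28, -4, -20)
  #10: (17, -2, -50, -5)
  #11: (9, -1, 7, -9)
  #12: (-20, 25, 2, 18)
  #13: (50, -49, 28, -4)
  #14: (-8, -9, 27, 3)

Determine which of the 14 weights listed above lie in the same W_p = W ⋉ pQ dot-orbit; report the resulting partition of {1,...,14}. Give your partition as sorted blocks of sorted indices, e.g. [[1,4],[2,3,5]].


Root system A_4: the 4×4 matrix C matches after relabeling.

λ_j+ρ reflected into Ā_29 (⟨·,θ^∨⟩≤29); 4-tuples as given:

    λ_1 → (3, 4, 13, 8)
    λ_2 → (3, 4, 13, 8)
    λ_3 → (19, 7, 3, 0)
    λ_4 → (3, 4, 13, 8)
    λ_5 → (8, 8, 1, 4)
    λ_6 → (8, 10, 6, 2)
    λ_7 → (5, 2, 8, 4)
    λ_8 → (8, 8, 1, 4)
    λ_9 → (19, 7, 3, 0)
    λ_10 → (3, 4, 13, 8)
    λ_11 → (2, 0, 8, 8)
    λ_12 → (19, 7, 3, 0)
    λ_13 → (19, 7, 3, 0)
    λ_14 → (3, 4, 13, 8)

The 14 indices split into 6 linkage classes (same alcove rep ⇔ same W_29-dot-orbit):

[[1, 2, 4, 10, 14], [3, 9, 12, 13], [5, 8], [6], [7], [11]]


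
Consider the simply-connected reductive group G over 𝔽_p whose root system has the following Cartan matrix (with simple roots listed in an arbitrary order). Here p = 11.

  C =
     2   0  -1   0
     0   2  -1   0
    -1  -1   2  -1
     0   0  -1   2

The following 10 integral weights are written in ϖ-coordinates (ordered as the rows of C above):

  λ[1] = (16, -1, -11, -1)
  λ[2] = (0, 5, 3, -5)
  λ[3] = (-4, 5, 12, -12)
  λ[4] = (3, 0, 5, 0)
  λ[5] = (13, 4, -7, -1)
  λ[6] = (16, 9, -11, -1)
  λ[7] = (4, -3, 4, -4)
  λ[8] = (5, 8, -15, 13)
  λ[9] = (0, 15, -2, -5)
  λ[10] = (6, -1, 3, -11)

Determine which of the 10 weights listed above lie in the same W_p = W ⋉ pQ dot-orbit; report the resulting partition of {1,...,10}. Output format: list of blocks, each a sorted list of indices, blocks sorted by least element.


Root system D_4: the 4×4 matrix C matches after relabeling.

Each λ_j+ρ reduced to Ā_11; 4-tuples below use C's row order:

  λ_1 → (3, 0, 1, 0) · λ_2 → (1, 6, 0, 4) · λ_3 → (5, 2, 0, 3) · λ_4 → (3, 0, 1, 0) · λ_5 → (5, 2, 0, 3) · λ_6 → (1, 6, 0, 4) · λ_7 → (5, 2, 0, 3) · λ_8 → (5, 2, 0, 3) · λ_9 → (1, 6, 0, 4) · λ_10 → (1, 6, 0, 4)

Linkage partition of the 10 weights (3 classes, p=11):

[[1, 4], [2, 6, 9, 10], [3, 5, 7, 8]]


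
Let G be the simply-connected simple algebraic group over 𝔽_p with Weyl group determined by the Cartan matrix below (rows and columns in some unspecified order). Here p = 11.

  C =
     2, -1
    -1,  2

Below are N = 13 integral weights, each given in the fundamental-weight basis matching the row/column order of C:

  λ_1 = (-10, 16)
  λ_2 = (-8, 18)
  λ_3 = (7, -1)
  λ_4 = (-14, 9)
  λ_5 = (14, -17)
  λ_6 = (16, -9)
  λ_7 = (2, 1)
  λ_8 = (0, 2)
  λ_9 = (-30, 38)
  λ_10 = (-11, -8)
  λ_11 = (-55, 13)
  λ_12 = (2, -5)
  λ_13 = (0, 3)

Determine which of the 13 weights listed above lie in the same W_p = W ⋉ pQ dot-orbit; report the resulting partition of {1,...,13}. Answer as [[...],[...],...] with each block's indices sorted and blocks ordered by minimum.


Type A_2, rank 2, |W|=6; reorder rows/cols to standard.

Each λ_j+ρ reduced to Ā_11; 2-tuples below use C's row order:

  1: (3, 2) · 2: (1, 3) · 3: (8, 0) · 4: (8, 1) · 5: (4, 6) · 6: (3, 2) · 7: (3, 2) · 8: (1, 3) · 9: (4, 6) · 10: (1, 4) · 11: (1, 3) · 12: (1, 3) · 13: (1, 4)

6 distinct reps among the 13 weights ⇒ 6 W_11-linkage classes:

[[1, 6, 7], [2, 8, 11, 12], [3], [4], [5, 9], [10, 13]]
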